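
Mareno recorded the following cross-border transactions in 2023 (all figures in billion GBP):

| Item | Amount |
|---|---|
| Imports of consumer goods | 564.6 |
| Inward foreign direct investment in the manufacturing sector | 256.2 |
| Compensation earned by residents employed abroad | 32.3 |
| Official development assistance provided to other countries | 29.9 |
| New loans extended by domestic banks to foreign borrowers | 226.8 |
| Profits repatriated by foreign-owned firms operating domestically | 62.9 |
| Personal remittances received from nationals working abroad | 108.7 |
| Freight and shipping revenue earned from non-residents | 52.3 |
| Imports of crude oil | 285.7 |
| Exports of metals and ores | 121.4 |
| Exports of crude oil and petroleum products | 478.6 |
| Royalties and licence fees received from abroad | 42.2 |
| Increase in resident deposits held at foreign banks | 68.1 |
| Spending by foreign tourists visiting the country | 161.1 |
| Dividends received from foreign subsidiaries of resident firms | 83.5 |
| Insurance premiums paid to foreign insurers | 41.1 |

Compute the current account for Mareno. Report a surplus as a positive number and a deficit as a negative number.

Goods: 478.6 - 285.7 + 121.4 - 564.6 = -250.3
Services: 52.3 + 42.2 + 161.1 - 41.1 = 214.5
Primary income: -62.9 + 32.3 + 83.5 = 52.9
Secondary income: 108.7 - 29.9 = 78.8
Current account = (-250.3) + 214.5 + 52.9 + 78.8 = 95.9
(Excluded from the current account — financial account: inward foreign direct investment in the manufacturing sector 256.2, new loans extended by domestic banks to foreign borrowers 226.8, increase in resident deposits held at foreign banks 68.1.)

95.9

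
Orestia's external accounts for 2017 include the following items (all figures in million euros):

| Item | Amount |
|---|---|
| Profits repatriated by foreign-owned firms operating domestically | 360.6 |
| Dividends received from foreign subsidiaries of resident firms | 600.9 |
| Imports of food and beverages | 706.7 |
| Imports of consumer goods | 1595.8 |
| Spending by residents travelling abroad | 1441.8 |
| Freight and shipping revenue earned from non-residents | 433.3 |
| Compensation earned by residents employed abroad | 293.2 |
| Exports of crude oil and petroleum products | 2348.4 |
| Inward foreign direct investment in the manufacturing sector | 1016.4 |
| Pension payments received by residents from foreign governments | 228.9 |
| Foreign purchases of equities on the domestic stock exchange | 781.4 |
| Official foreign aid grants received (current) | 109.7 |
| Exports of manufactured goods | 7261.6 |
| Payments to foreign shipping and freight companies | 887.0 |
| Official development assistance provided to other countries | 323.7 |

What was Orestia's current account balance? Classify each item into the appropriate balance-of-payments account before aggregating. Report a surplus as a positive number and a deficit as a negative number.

5960.4

Goods: -706.7 + 7261.6 + 2348.4 - 1595.8 = 7307.5
Services: -1441.8 - 887.0 + 433.3 = -1895.5
Primary income: -360.6 + 600.9 + 293.2 = 533.5
Secondary income: 109.7 + 228.9 - 323.7 = 14.9
Current account = 7307.5 + (-1895.5) + 533.5 + 14.9 = 5960.4
(Excluded from the current account — financial account: inward foreign direct investment in the manufacturing sector 1016.4, foreign purchases of equities on the domestic stock exchange 781.4.)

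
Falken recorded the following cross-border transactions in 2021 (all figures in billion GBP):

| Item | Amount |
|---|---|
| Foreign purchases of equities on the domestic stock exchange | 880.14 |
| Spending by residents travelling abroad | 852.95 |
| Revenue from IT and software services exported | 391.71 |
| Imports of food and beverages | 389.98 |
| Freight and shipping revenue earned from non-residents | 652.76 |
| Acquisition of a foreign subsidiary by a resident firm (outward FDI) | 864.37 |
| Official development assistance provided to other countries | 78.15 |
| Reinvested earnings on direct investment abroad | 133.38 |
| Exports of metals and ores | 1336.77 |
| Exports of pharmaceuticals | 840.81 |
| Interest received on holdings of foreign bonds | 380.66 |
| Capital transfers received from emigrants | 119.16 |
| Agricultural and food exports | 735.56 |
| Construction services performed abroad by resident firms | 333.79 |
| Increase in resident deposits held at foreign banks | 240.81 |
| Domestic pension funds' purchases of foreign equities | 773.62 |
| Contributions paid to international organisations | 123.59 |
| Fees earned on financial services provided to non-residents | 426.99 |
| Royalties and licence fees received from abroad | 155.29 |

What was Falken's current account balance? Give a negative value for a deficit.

Goods: -389.98 + 735.56 + 840.81 + 1336.77 = 2523.16
Services: 426.99 + 391.71 + 333.79 + 155.29 - 852.95 + 652.76 = 1107.59
Primary income: 380.66 + 133.38 = 514.04
Secondary income: -123.59 - 78.15 = -201.74
Current account = 2523.16 + 1107.59 + 514.04 + (-201.74) = 3943.05
(Excluded from the current account — financial account: foreign purchases of equities on the domestic stock exchange 880.14, acquisition of a foreign subsidiary by a resident firm (outward FDI) 864.37, increase in resident deposits held at foreign banks 240.81, domestic pension funds' purchases of foreign equities 773.62; capital account: capital transfers received from emigrants 119.16.)

3943.05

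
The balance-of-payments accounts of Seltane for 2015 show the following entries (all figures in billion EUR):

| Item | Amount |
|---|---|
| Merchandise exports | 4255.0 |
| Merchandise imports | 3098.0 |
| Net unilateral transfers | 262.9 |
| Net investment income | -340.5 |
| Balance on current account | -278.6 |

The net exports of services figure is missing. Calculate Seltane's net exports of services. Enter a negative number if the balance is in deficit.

-1358.0

Current account = goods balance + services balance + net primary income + net secondary income
Sum of the known components = 1079.4
Net exports of services = CA - (known components) = -278.6 - 1079.4 = -1358.0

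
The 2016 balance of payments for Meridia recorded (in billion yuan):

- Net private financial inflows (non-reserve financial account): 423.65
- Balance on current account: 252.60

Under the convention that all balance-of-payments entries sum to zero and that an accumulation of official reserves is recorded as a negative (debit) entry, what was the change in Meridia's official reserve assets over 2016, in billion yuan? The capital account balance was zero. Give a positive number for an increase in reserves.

676.25

Official reserve transactions balance = -(252.60 + 423.65) = -676.25
An accumulation of reserves is recorded as a debit (negative entry), so the change in the stock of reserves is the negative of that balance.
Change in official reserves = -(-676.25) = 676.25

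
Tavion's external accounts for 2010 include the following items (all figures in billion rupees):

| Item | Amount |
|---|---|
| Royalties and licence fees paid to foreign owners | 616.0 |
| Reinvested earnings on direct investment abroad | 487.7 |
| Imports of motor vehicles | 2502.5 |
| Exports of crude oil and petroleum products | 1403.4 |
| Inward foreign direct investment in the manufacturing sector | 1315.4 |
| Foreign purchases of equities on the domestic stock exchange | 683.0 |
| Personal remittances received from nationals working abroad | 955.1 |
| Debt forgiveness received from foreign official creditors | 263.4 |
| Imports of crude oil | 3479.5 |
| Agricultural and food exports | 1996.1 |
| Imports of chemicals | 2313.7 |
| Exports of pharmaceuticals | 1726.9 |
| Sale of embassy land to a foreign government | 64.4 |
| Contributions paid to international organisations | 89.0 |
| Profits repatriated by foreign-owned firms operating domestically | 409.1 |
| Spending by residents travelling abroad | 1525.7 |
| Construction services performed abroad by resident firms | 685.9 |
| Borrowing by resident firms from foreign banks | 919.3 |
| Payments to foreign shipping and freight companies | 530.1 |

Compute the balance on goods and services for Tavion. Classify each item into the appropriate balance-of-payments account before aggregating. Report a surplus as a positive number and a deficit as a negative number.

-5155.2

Goods: -2313.7 + 1996.1 - 3479.5 - 2502.5 + 1726.9 + 1403.4 = -3169.3
Services: -530.1 - 1525.7 + 685.9 - 616.0 = -1985.9
Trade balance = -3169.3 + (-1985.9) = -5155.2
(Excluded from the trade balance — primary income: reinvested earnings on direct investment abroad 487.7, profits repatriated by foreign-owned firms operating domestically 409.1; financial account: inward foreign direct investment in the manufacturing sector 1315.4, foreign purchases of equities on the domestic stock exchange 683.0, borrowing by resident firms from foreign banks 919.3; secondary income: personal remittances received from nationals working abroad 955.1, contributions paid to international organisations 89.0; capital account: debt forgiveness received from foreign official creditors 263.4, sale of embassy land to a foreign government 64.4.)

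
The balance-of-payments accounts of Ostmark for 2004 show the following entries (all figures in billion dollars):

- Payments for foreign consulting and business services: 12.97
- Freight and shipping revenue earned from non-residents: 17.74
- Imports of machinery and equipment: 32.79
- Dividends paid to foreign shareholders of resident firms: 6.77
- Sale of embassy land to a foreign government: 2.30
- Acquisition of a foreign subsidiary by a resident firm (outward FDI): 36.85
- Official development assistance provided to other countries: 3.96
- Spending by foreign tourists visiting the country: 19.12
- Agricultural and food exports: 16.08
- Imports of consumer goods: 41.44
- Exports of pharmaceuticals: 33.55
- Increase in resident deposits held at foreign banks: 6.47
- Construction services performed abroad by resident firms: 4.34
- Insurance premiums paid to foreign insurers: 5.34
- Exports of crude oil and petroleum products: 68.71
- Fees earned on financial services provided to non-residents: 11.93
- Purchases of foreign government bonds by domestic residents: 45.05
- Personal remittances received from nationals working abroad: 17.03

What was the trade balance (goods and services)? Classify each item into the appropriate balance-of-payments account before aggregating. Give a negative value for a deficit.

Goods: -41.44 + 33.55 + 16.08 + 68.71 - 32.79 = 44.11
Services: -12.97 - 5.34 + 19.12 + 17.74 + 11.93 + 4.34 = 34.82
Trade balance = 44.11 + 34.82 = 78.93
(Excluded from the trade balance — primary income: dividends paid to foreign shareholders of resident firms 6.77; capital account: sale of embassy land to a foreign government 2.30; financial account: acquisition of a foreign subsidiary by a resident firm (outward FDI) 36.85, increase in resident deposits held at foreign banks 6.47, purchases of foreign government bonds by domestic residents 45.05; secondary income: official development assistance provided to other countries 3.96, personal remittances received from nationals working abroad 17.03.)

78.93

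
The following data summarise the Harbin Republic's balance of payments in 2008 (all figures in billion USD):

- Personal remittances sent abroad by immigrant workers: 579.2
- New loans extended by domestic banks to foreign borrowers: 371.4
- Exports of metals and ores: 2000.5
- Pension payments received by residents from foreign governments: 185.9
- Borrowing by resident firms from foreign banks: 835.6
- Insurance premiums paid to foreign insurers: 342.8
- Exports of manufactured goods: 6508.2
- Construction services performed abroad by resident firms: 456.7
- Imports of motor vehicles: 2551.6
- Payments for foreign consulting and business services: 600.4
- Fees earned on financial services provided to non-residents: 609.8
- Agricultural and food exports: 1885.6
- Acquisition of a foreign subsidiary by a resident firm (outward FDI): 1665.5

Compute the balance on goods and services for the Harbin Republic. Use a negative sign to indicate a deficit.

Goods: -2551.6 + 2000.5 + 6508.2 + 1885.6 = 7842.7
Services: 609.8 - 600.4 - 342.8 + 456.7 = 123.3
Trade balance = 7842.7 + 123.3 = 7966.0
(Excluded from the trade balance — secondary income: personal remittances sent abroad by immigrant workers 579.2, pension payments received by residents from foreign governments 185.9; financial account: new loans extended by domestic banks to foreign borrowers 371.4, borrowing by resident firms from foreign banks 835.6, acquisition of a foreign subsidiary by a resident firm (outward FDI) 1665.5.)

7966.0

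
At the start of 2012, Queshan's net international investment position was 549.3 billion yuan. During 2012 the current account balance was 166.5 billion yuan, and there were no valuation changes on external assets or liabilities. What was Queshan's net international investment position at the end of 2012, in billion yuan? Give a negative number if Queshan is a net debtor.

With no valuation effects, change in NIIP = current account = 166.5
End-of-year NIIP = 549.3 + 166.5 = 715.8

715.8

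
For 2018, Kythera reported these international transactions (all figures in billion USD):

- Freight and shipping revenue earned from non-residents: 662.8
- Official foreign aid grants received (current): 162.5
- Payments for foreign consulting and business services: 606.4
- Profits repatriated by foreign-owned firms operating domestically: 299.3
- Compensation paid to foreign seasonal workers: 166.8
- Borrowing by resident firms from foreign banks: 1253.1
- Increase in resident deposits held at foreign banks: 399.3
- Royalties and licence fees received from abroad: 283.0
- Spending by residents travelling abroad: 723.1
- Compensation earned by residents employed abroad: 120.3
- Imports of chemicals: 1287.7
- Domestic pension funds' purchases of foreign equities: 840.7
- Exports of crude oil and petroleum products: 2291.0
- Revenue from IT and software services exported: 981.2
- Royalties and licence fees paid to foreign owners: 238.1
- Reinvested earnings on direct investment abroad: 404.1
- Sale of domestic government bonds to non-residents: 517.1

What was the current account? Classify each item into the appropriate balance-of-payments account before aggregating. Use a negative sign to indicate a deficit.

Goods: 2291.0 - 1287.7 = 1003.3
Services: -606.4 - 723.1 - 238.1 + 283.0 + 662.8 + 981.2 = 359.4
Primary income: -166.8 + 404.1 + 120.3 - 299.3 = 58.3
Secondary income: 162.5
Current account = 1003.3 + 359.4 + 58.3 + 162.5 = 1583.5
(Excluded from the current account — financial account: borrowing by resident firms from foreign banks 1253.1, increase in resident deposits held at foreign banks 399.3, domestic pension funds' purchases of foreign equities 840.7, sale of domestic government bonds to non-residents 517.1.)

1583.5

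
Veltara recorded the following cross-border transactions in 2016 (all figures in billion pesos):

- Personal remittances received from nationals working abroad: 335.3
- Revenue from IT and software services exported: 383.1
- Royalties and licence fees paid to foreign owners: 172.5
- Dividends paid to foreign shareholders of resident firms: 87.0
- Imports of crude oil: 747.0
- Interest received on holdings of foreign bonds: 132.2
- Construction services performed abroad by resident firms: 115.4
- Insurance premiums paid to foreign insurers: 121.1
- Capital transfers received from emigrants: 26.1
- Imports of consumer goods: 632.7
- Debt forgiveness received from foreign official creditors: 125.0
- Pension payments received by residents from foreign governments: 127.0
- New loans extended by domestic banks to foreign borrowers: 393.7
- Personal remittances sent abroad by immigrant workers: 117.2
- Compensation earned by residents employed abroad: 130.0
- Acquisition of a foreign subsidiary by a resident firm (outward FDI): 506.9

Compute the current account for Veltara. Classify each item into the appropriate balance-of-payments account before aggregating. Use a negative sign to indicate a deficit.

-654.5

Goods: -632.7 - 747.0 = -1379.7
Services: 383.1 - 121.1 - 172.5 + 115.4 = 204.9
Primary income: 130.0 + 132.2 - 87.0 = 175.2
Secondary income: 127.0 + 335.3 - 117.2 = 345.1
Current account = (-1379.7) + 204.9 + 175.2 + 345.1 = -654.5
(Excluded from the current account — capital account: capital transfers received from emigrants 26.1, debt forgiveness received from foreign official creditors 125.0; financial account: new loans extended by domestic banks to foreign borrowers 393.7, acquisition of a foreign subsidiary by a resident firm (outward FDI) 506.9.)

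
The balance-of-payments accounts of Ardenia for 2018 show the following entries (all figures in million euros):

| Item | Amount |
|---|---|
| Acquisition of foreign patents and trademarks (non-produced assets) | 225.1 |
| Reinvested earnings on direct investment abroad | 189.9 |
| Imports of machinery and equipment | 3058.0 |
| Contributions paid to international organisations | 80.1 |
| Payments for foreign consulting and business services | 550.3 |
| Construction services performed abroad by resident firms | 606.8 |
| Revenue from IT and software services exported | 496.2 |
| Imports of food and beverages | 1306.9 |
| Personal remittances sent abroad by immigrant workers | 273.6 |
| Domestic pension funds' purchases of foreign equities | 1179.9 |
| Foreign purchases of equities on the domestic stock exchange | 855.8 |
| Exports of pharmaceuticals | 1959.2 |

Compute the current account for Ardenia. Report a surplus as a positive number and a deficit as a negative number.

Goods: -3058.0 - 1306.9 + 1959.2 = -2405.7
Services: 496.2 - 550.3 + 606.8 = 552.7
Primary income: 189.9
Secondary income: -80.1 - 273.6 = -353.7
Current account = (-2405.7) + 552.7 + 189.9 + (-353.7) = -2016.8
(Excluded from the current account — capital account: acquisition of foreign patents and trademarks (non-produced assets) 225.1; financial account: domestic pension funds' purchases of foreign equities 1179.9, foreign purchases of equities on the domestic stock exchange 855.8.)

-2016.8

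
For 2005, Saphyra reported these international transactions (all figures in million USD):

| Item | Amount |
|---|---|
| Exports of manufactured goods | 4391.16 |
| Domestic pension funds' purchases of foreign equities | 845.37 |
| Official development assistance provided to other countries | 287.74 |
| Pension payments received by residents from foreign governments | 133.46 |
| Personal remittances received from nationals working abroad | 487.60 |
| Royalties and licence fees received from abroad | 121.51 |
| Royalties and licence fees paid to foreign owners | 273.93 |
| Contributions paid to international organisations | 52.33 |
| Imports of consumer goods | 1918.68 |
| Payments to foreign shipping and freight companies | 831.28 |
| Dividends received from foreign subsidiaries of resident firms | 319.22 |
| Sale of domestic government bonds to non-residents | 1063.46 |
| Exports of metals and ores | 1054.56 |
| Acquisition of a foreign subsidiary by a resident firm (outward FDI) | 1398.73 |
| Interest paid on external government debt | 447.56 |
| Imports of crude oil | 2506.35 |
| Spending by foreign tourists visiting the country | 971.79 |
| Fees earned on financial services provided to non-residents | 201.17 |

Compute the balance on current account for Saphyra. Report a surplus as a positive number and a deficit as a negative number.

Goods: -2506.35 + 4391.16 + 1054.56 - 1918.68 = 1020.69
Services: 121.51 - 831.28 + 971.79 + 201.17 - 273.93 = 189.26
Primary income: -447.56 + 319.22 = -128.34
Secondary income: -52.33 - 287.74 + 487.60 + 133.46 = 280.99
Current account = 1020.69 + 189.26 + (-128.34) + 280.99 = 1362.60
(Excluded from the current account — financial account: domestic pension funds' purchases of foreign equities 845.37, sale of domestic government bonds to non-residents 1063.46, acquisition of a foreign subsidiary by a resident firm (outward FDI) 1398.73.)

1362.60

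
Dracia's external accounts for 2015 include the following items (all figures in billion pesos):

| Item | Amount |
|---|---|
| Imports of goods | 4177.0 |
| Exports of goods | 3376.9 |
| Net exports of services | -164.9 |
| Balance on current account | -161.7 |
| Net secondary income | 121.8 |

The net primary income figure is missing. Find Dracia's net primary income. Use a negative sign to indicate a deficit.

Current account = goods balance + services balance + net primary income + net secondary income
Sum of the known components = -843.2
Net primary income = CA - (known components) = -161.7 - (-843.2) = 681.5

681.5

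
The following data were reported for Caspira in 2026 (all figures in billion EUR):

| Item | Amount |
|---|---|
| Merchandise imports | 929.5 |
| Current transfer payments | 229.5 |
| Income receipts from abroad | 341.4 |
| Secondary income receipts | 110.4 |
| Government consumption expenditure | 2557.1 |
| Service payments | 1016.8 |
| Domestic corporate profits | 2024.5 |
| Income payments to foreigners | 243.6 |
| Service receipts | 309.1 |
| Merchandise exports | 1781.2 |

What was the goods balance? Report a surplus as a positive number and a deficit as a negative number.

Goods balance = 1781.2 - 929.5 = 851.7

851.7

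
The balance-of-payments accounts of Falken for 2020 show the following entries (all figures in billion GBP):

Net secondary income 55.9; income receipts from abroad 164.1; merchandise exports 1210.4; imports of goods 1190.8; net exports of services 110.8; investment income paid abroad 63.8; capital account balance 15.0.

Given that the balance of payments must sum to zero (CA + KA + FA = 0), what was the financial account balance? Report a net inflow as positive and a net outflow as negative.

-301.6

Goods balance = 1210.4 - 1190.8 = 19.6
Services balance = 110.8
Trade balance (goods + services) = 19.6 + 110.8 = 130.4
Net primary income = 164.1 - 63.8 = 100.3
Net secondary income = 55.9
Current account = 130.4 + 100.3 + 55.9 = 286.6
Financial account = -(286.6 + 15.0) = -301.6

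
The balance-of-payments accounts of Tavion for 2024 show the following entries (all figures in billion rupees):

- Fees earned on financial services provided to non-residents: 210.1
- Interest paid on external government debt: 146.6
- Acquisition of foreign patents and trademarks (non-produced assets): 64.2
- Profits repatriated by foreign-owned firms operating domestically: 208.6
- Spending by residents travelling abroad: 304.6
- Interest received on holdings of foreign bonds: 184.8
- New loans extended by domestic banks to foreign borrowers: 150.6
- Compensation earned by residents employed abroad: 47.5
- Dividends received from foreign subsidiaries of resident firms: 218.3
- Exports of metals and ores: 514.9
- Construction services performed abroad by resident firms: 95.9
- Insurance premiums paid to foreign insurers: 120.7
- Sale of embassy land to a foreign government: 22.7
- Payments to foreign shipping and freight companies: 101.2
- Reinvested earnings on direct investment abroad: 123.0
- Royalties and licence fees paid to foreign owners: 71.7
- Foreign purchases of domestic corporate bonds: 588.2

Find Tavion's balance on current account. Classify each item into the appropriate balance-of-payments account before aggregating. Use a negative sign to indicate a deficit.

Goods: 514.9
Services: -71.7 + 210.1 + 95.9 - 101.2 - 304.6 - 120.7 = -292.2
Primary income: -208.6 + 218.3 + 123.0 + 47.5 - 146.6 + 184.8 = 218.4
Current account = 514.9 + (-292.2) + 218.4 = 441.1
(Excluded from the current account — capital account: acquisition of foreign patents and trademarks (non-produced assets) 64.2, sale of embassy land to a foreign government 22.7; financial account: new loans extended by domestic banks to foreign borrowers 150.6, foreign purchases of domestic corporate bonds 588.2.)

441.1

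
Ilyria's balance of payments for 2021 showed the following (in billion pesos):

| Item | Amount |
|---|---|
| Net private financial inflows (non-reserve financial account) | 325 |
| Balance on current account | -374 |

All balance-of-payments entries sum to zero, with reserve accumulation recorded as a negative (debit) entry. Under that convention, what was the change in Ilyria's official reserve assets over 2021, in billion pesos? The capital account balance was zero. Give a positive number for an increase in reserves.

-49

Official reserve transactions balance = -((-374) + 325) = 49
An accumulation of reserves is recorded as a debit (negative entry), so the change in the stock of reserves is the negative of that balance.
Change in official reserves = -(49) = -49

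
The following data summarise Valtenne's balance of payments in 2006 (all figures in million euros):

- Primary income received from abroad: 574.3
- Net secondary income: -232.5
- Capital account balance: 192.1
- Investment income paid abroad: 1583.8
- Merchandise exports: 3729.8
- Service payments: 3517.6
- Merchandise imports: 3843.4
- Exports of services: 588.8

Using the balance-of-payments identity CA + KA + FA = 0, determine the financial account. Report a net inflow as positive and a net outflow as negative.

Goods balance = 3729.8 - 3843.4 = -113.6
Services balance = 588.8 - 3517.6 = -2928.8
Trade balance (goods + services) = -113.6 + (-2928.8) = -3042.4
Net primary income = 574.3 - 1583.8 = -1009.5
Net secondary income = -232.5
Current account = -3042.4 + (-1009.5) + (-232.5) = -4284.4
Financial account = -(-4284.4 + 192.1) = 4092.3

4092.3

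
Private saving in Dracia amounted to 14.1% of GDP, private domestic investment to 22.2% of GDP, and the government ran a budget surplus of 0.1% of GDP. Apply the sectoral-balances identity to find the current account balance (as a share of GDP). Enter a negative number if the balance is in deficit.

By the sectoral-balances identity, CA = (S_private - I) + (T - G).
Private balance = 14.1 - 22.2 = -8.1
Government balance (T - G) = 0.1
CA = -8.1 + 0.1 = -8.0

-8.0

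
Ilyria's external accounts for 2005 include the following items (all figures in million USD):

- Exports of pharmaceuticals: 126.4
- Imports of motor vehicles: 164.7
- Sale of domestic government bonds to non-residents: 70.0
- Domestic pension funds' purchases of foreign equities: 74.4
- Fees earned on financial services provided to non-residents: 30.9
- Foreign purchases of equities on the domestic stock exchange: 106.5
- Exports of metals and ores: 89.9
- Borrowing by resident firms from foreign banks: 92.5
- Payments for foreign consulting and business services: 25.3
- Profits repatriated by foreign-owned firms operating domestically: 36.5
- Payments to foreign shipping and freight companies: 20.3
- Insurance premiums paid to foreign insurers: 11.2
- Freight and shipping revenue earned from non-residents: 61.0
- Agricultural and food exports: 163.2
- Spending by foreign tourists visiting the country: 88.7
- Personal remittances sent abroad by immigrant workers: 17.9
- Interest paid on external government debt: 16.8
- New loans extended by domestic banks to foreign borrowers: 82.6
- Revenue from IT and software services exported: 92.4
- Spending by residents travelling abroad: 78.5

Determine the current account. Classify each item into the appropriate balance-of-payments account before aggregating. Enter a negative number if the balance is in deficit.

281.3

Goods: 163.2 + 89.9 - 164.7 + 126.4 = 214.8
Services: 88.7 + 30.9 - 11.2 + 61.0 - 25.3 + 92.4 - 78.5 - 20.3 = 137.7
Primary income: -36.5 - 16.8 = -53.3
Secondary income: -17.9
Current account = 214.8 + 137.7 + (-53.3) + (-17.9) = 281.3
(Excluded from the current account — financial account: sale of domestic government bonds to non-residents 70.0, domestic pension funds' purchases of foreign equities 74.4, foreign purchases of equities on the domestic stock exchange 106.5, borrowing by resident firms from foreign banks 92.5, new loans extended by domestic banks to foreign borrowers 82.6.)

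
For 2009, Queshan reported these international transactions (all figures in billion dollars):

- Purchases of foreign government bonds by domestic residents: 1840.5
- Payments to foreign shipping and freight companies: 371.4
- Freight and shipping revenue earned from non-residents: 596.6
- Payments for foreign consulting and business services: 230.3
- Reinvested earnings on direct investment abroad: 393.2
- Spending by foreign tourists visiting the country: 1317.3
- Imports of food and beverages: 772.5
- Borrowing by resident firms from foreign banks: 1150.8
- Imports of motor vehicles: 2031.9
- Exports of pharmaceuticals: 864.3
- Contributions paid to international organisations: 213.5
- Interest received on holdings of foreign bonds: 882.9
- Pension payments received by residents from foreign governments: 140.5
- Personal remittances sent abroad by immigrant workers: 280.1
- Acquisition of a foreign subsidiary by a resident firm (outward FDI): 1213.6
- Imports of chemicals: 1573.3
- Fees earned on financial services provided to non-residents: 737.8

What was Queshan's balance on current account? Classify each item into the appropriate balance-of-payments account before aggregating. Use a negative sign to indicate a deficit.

Goods: -772.5 - 1573.3 + 864.3 - 2031.9 = -3513.4
Services: -371.4 - 230.3 + 737.8 + 1317.3 + 596.6 = 2050.0
Primary income: 882.9 + 393.2 = 1276.1
Secondary income: -213.5 - 280.1 + 140.5 = -353.1
Current account = (-3513.4) + 2050.0 + 1276.1 + (-353.1) = -540.4
(Excluded from the current account — financial account: purchases of foreign government bonds by domestic residents 1840.5, borrowing by resident firms from foreign banks 1150.8, acquisition of a foreign subsidiary by a resident firm (outward FDI) 1213.6.)

-540.4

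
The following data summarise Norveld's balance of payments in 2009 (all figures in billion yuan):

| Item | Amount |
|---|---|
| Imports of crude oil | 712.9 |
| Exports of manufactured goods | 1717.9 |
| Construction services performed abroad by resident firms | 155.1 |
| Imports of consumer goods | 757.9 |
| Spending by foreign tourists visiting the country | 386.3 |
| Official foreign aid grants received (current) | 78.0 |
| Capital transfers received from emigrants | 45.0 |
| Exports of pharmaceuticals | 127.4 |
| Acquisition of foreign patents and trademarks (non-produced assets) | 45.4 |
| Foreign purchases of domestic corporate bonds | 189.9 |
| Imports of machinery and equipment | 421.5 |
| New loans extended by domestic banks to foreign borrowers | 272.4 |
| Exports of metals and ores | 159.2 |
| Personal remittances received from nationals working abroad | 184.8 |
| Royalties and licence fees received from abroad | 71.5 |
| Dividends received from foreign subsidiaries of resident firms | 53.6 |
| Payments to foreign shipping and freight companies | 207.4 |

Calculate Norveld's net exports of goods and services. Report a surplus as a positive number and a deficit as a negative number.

517.7

Goods: 1717.9 + 127.4 - 421.5 - 712.9 - 757.9 + 159.2 = 112.2
Services: 71.5 - 207.4 + 386.3 + 155.1 = 405.5
Trade balance = 112.2 + 405.5 = 517.7
(Excluded from the trade balance — secondary income: official foreign aid grants received (current) 78.0, personal remittances received from nationals working abroad 184.8; capital account: capital transfers received from emigrants 45.0, acquisition of foreign patents and trademarks (non-produced assets) 45.4; financial account: foreign purchases of domestic corporate bonds 189.9, new loans extended by domestic banks to foreign borrowers 272.4; primary income: dividends received from foreign subsidiaries of resident firms 53.6.)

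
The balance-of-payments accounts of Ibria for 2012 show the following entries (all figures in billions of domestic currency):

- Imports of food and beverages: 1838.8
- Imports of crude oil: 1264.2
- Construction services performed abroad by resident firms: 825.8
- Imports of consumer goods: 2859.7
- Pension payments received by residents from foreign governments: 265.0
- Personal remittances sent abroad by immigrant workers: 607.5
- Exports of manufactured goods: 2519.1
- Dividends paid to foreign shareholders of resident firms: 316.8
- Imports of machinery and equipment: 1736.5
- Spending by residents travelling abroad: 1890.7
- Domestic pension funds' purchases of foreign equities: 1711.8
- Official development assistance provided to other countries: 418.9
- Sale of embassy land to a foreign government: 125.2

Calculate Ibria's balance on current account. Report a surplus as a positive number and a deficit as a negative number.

-7323.2

Goods: -1264.2 - 1838.8 + 2519.1 - 2859.7 - 1736.5 = -5180.1
Services: 825.8 - 1890.7 = -1064.9
Primary income: -316.8
Secondary income: 265.0 - 418.9 - 607.5 = -761.4
Current account = (-5180.1) + (-1064.9) + (-316.8) + (-761.4) = -7323.2
(Excluded from the current account — financial account: domestic pension funds' purchases of foreign equities 1711.8; capital account: sale of embassy land to a foreign government 125.2.)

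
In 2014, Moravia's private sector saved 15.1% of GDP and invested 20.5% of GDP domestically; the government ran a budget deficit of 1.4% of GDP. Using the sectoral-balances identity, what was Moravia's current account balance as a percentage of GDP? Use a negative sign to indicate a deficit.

-6.8

By the sectoral-balances identity, CA = (S_private - I) + (T - G).
Private balance = 15.1 - 20.5 = -5.4
Government balance (T - G) = -1.4
CA = -5.4 + (-1.4) = -6.8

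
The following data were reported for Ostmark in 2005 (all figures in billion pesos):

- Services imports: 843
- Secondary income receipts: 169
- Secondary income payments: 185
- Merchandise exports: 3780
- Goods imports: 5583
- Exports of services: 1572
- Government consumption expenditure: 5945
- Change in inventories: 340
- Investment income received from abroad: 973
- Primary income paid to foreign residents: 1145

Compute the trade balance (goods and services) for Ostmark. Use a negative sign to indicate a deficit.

Goods balance = 3780 - 5583 = -1803
Services balance = 1572 - 843 = 729
Trade balance (goods + services) = -1803 + 729 = -1074

-1074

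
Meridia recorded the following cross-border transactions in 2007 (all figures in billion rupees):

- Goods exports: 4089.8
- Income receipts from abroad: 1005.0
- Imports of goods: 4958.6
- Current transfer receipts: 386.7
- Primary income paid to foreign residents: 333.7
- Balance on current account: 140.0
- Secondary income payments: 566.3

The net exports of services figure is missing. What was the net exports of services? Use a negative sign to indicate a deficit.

517.1

Current account = goods balance + services balance + net primary income + net secondary income
Sum of the known components = -377.1
Net exports of services = CA - (known components) = 140.0 - (-377.1) = 517.1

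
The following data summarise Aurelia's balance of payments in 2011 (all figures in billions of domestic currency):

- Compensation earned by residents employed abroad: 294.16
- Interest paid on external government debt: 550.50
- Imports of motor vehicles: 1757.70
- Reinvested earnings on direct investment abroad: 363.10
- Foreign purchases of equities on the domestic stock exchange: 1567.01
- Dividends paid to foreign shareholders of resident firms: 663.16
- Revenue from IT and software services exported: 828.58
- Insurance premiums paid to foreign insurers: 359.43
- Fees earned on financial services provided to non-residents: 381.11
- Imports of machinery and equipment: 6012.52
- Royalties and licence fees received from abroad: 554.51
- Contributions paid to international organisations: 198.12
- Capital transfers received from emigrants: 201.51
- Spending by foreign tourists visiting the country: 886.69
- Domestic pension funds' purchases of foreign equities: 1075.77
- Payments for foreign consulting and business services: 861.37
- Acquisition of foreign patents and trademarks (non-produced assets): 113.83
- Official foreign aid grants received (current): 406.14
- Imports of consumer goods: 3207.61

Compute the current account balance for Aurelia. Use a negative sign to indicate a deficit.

-9896.12

Goods: -6012.52 - 3207.61 - 1757.70 = -10977.83
Services: 886.69 - 359.43 + 381.11 - 861.37 + 828.58 + 554.51 = 1430.09
Primary income: 363.10 + 294.16 - 550.50 - 663.16 = -556.40
Secondary income: -198.12 + 406.14 = 208.02
Current account = (-10977.83) + 1430.09 + (-556.40) + 208.02 = -9896.12
(Excluded from the current account — financial account: foreign purchases of equities on the domestic stock exchange 1567.01, domestic pension funds' purchases of foreign equities 1075.77; capital account: capital transfers received from emigrants 201.51, acquisition of foreign patents and trademarks (non-produced assets) 113.83.)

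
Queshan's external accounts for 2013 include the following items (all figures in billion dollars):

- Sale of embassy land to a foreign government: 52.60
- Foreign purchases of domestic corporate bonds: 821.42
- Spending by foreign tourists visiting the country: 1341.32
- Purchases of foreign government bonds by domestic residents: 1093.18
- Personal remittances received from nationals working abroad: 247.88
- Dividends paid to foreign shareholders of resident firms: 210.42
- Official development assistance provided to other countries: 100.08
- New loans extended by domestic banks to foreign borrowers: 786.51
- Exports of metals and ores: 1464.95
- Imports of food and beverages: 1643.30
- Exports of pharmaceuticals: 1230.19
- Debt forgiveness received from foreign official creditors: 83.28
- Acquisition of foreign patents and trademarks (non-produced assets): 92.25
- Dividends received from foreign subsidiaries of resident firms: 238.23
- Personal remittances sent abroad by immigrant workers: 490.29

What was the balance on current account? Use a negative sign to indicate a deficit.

2078.48

Goods: -1643.30 + 1230.19 + 1464.95 = 1051.84
Services: 1341.32
Primary income: -210.42 + 238.23 = 27.81
Secondary income: -100.08 + 247.88 - 490.29 = -342.49
Current account = 1051.84 + 1341.32 + 27.81 + (-342.49) = 2078.48
(Excluded from the current account — capital account: sale of embassy land to a foreign government 52.60, debt forgiveness received from foreign official creditors 83.28, acquisition of foreign patents and trademarks (non-produced assets) 92.25; financial account: foreign purchases of domestic corporate bonds 821.42, purchases of foreign government bonds by domestic residents 1093.18, new loans extended by domestic banks to foreign borrowers 786.51.)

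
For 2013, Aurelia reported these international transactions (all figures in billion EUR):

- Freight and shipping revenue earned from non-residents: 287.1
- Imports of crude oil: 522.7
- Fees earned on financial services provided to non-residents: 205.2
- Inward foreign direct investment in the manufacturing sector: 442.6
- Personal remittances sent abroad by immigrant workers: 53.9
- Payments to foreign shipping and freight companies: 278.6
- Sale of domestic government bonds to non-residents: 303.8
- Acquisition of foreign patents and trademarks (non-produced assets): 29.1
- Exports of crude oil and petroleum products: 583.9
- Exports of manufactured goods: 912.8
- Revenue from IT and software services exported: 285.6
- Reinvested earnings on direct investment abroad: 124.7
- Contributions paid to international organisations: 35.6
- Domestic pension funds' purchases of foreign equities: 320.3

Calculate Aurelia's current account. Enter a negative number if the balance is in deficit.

Goods: 583.9 + 912.8 - 522.7 = 974.0
Services: -278.6 + 285.6 + 287.1 + 205.2 = 499.3
Primary income: 124.7
Secondary income: -53.9 - 35.6 = -89.5
Current account = 974.0 + 499.3 + 124.7 + (-89.5) = 1508.5
(Excluded from the current account — financial account: inward foreign direct investment in the manufacturing sector 442.6, sale of domestic government bonds to non-residents 303.8, domestic pension funds' purchases of foreign equities 320.3; capital account: acquisition of foreign patents and trademarks (non-produced assets) 29.1.)

1508.5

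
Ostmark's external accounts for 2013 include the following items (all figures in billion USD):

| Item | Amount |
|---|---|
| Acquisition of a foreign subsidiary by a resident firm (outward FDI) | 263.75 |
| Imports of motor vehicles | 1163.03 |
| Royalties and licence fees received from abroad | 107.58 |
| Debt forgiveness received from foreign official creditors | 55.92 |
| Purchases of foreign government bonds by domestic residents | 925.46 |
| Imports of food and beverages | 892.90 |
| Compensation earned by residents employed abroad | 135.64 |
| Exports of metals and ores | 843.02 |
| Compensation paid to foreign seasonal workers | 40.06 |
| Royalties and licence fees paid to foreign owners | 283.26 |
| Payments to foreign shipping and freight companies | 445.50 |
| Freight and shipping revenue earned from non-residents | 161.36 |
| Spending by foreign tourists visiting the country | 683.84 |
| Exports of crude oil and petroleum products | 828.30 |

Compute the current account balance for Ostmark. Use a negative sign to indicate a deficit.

Goods: 843.02 + 828.30 - 892.90 - 1163.03 = -384.61
Services: 683.84 - 283.26 + 161.36 - 445.50 + 107.58 = 224.02
Primary income: 135.64 - 40.06 = 95.58
Current account = (-384.61) + 224.02 + 95.58 = -65.01
(Excluded from the current account — financial account: acquisition of a foreign subsidiary by a resident firm (outward FDI) 263.75, purchases of foreign government bonds by domestic residents 925.46; capital account: debt forgiveness received from foreign official creditors 55.92.)

-65.01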